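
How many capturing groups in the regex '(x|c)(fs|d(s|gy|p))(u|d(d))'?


To count capturing groups, count each '(' that starts a group.
Pattern: '(x|c)(fs|d(s|gy|p))(u|d(d))'
Walking through the pattern:
  Position 0: '(' -> group #1
  Position 5: '(' -> group #2
  Position 10: '(' -> group #3
  Position 19: '(' -> group #4
  Position 23: '(' -> group #5
Total capturing groups: 5

5


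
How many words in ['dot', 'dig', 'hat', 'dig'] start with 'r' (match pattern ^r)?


Pattern ^r anchors to start of word. Check which words begin with 'r':
  'dot' -> no
  'dig' -> no
  'hat' -> no
  'dig' -> no
Matching words: []
Count: 0

0


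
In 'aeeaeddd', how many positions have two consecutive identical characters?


Looking for consecutive identical characters in 'aeeaeddd':
  pos 0-1: 'a' vs 'e' -> different
  pos 1-2: 'e' vs 'e' -> MATCH ('ee')
  pos 2-3: 'e' vs 'a' -> different
  pos 3-4: 'a' vs 'e' -> different
  pos 4-5: 'e' vs 'd' -> different
  pos 5-6: 'd' vs 'd' -> MATCH ('dd')
  pos 6-7: 'd' vs 'd' -> MATCH ('dd')
Consecutive identical pairs: ['ee', 'dd', 'dd']
Count: 3

3


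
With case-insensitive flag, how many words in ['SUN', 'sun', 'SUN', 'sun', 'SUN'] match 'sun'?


Case-insensitive matching: compare each word's lowercase form to 'sun'.
  'SUN' -> lower='sun' -> MATCH
  'sun' -> lower='sun' -> MATCH
  'SUN' -> lower='sun' -> MATCH
  'sun' -> lower='sun' -> MATCH
  'SUN' -> lower='sun' -> MATCH
Matches: ['SUN', 'sun', 'SUN', 'sun', 'SUN']
Count: 5

5


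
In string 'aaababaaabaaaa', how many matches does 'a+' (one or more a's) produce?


Pattern 'a+' matches one or more consecutive a's.
String: 'aaababaaabaaaa'
Scanning for runs of a:
  Match 1: 'aaa' (length 3)
  Match 2: 'a' (length 1)
  Match 3: 'aaa' (length 3)
  Match 4: 'aaaa' (length 4)
Total matches: 4

4


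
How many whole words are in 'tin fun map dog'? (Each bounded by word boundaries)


Word boundaries (\b) mark the start/end of each word.
Text: 'tin fun map dog'
Splitting by whitespace:
  Word 1: 'tin'
  Word 2: 'fun'
  Word 3: 'map'
  Word 4: 'dog'
Total whole words: 4

4


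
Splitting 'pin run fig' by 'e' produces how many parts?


Splitting by 'e' breaks the string at each occurrence of the separator.
Text: 'pin run fig'
Parts after split:
  Part 1: 'pin run fig'
Total parts: 1

1


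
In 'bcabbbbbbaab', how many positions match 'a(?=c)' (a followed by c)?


Lookahead 'a(?=c)' matches 'a' only when followed by 'c'.
String: 'bcabbbbbbaab'
Checking each position where char is 'a':
  pos 2: 'a' -> no (next='b')
  pos 9: 'a' -> no (next='a')
  pos 10: 'a' -> no (next='b')
Matching positions: []
Count: 0

0


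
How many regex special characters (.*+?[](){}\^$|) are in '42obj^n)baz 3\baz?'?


Regex special characters are: . * + ? [ ] ( ) { } \ ^ $ |
Scanning '42obj^n)baz 3\baz?':
  pos 5: '^' -> SPECIAL
  pos 7: ')' -> SPECIAL
  pos 13: '\' -> SPECIAL
  pos 17: '?' -> SPECIAL
Special chars found: ['^', ')', '\\', '?']
Total: 4

4


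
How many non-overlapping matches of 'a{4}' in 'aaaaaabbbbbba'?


Pattern 'a{4}' matches exactly 4 consecutive a's (greedy, non-overlapping).
String: 'aaaaaabbbbbba'
Scanning for runs of a's:
  Run at pos 0: 'aaaaaa' (length 6) -> 1 match(es)
  Run at pos 12: 'a' (length 1) -> 0 match(es)
Matches found: ['aaaa']
Total: 1

1


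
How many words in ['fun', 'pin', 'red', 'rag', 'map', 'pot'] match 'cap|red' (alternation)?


Alternation 'cap|red' matches either 'cap' or 'red'.
Checking each word:
  'fun' -> no
  'pin' -> no
  'red' -> MATCH
  'rag' -> no
  'map' -> no
  'pot' -> no
Matches: ['red']
Count: 1

1


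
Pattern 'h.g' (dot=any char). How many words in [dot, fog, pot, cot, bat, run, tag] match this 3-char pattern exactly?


Pattern 'h.g' means: starts with 'h', any single char, ends with 'g'.
Checking each word (must be exactly 3 chars):
  'dot' (len=3): no
  'fog' (len=3): no
  'pot' (len=3): no
  'cot' (len=3): no
  'bat' (len=3): no
  'run' (len=3): no
  'tag' (len=3): no
Matching words: []
Total: 0

0


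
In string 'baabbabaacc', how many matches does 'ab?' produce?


Pattern 'ab?' matches 'a' optionally followed by 'b'.
String: 'baabbabaacc'
Scanning left to right for 'a' then checking next char:
  Match 1: 'a' (a not followed by b)
  Match 2: 'ab' (a followed by b)
  Match 3: 'ab' (a followed by b)
  Match 4: 'a' (a not followed by b)
  Match 5: 'a' (a not followed by b)
Total matches: 5

5


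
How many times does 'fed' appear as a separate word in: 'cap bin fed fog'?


Scanning each word for exact match 'fed':
  Word 1: 'cap' -> no
  Word 2: 'bin' -> no
  Word 3: 'fed' -> MATCH
  Word 4: 'fog' -> no
Total matches: 1

1


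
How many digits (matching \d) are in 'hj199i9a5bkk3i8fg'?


\d matches any digit 0-9.
Scanning 'hj199i9a5bkk3i8fg':
  pos 2: '1' -> DIGIT
  pos 3: '9' -> DIGIT
  pos 4: '9' -> DIGIT
  pos 6: '9' -> DIGIT
  pos 8: '5' -> DIGIT
  pos 12: '3' -> DIGIT
  pos 14: '8' -> DIGIT
Digits found: ['1', '9', '9', '9', '5', '3', '8']
Total: 7

7


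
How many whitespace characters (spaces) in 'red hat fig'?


\s matches whitespace characters (spaces, tabs, etc.).
Text: 'red hat fig'
This text has 3 words separated by spaces.
Number of spaces = number of words - 1 = 3 - 1 = 2

2


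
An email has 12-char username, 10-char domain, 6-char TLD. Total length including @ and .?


An email address has format: username@domain.tld
Username length: 12
'@' character: 1
Domain length: 10
'.' character: 1
TLD length: 6
Total = 12 + 1 + 10 + 1 + 6 = 30

30


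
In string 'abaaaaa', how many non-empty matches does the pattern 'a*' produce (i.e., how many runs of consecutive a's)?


Pattern 'a*' matches zero or more a's. We want non-empty runs of consecutive a's.
String: 'abaaaaa'
Walking through the string to find runs of a's:
  Run 1: positions 0-0 -> 'a'
  Run 2: positions 2-6 -> 'aaaaa'
Non-empty runs found: ['a', 'aaaaa']
Count: 2

2


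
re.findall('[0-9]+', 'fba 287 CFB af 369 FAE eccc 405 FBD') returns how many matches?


Pattern '[0-9]+' finds one or more digits.
Text: 'fba 287 CFB af 369 FAE eccc 405 FBD'
Scanning for matches:
  Match 1: '287'
  Match 2: '369'
  Match 3: '405'
Total matches: 3

3


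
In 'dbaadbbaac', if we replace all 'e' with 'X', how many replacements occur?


re.sub('e', 'X', text) replaces every occurrence of 'e' with 'X'.
Text: 'dbaadbbaac'
Scanning for 'e':
Total replacements: 0

0


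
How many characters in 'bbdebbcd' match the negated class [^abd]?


Negated class [^abd] matches any char NOT in {a, b, d}
Scanning 'bbdebbcd':
  pos 0: 'b' -> no (excluded)
  pos 1: 'b' -> no (excluded)
  pos 2: 'd' -> no (excluded)
  pos 3: 'e' -> MATCH
  pos 4: 'b' -> no (excluded)
  pos 5: 'b' -> no (excluded)
  pos 6: 'c' -> MATCH
  pos 7: 'd' -> no (excluded)
Total matches: 2

2


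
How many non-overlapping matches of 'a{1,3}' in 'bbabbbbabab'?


Pattern 'a{1,3}' matches between 1 and 3 consecutive a's (greedy).
String: 'bbabbbbabab'
Finding runs of a's and applying greedy matching:
  Run at pos 2: 'a' (length 1)
  Run at pos 7: 'a' (length 1)
  Run at pos 9: 'a' (length 1)
Matches: ['a', 'a', 'a']
Count: 3

3


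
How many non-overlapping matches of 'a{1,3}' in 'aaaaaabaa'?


Pattern 'a{1,3}' matches between 1 and 3 consecutive a's (greedy).
String: 'aaaaaabaa'
Finding runs of a's and applying greedy matching:
  Run at pos 0: 'aaaaaa' (length 6)
  Run at pos 7: 'aa' (length 2)
Matches: ['aaa', 'aaa', 'aa']
Count: 3

3


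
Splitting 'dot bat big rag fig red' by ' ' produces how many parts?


Splitting by ' ' breaks the string at each occurrence of the separator.
Text: 'dot bat big rag fig red'
Parts after split:
  Part 1: 'dot'
  Part 2: 'bat'
  Part 3: 'big'
  Part 4: 'rag'
  Part 5: 'fig'
  Part 6: 'red'
Total parts: 6

6


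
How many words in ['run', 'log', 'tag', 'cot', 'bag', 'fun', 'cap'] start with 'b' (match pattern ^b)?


Pattern ^b anchors to start of word. Check which words begin with 'b':
  'run' -> no
  'log' -> no
  'tag' -> no
  'cot' -> no
  'bag' -> MATCH (starts with 'b')
  'fun' -> no
  'cap' -> no
Matching words: ['bag']
Count: 1

1


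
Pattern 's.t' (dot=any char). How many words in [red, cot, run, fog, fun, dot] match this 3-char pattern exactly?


Pattern 's.t' means: starts with 's', any single char, ends with 't'.
Checking each word (must be exactly 3 chars):
  'red' (len=3): no
  'cot' (len=3): no
  'run' (len=3): no
  'fog' (len=3): no
  'fun' (len=3): no
  'dot' (len=3): no
Matching words: []
Total: 0

0


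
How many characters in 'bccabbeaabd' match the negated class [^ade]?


Negated class [^ade] matches any char NOT in {a, d, e}
Scanning 'bccabbeaabd':
  pos 0: 'b' -> MATCH
  pos 1: 'c' -> MATCH
  pos 2: 'c' -> MATCH
  pos 3: 'a' -> no (excluded)
  pos 4: 'b' -> MATCH
  pos 5: 'b' -> MATCH
  pos 6: 'e' -> no (excluded)
  pos 7: 'a' -> no (excluded)
  pos 8: 'a' -> no (excluded)
  pos 9: 'b' -> MATCH
  pos 10: 'd' -> no (excluded)
Total matches: 6

6


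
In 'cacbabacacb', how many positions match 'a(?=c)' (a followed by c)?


Lookahead 'a(?=c)' matches 'a' only when followed by 'c'.
String: 'cacbabacacb'
Checking each position where char is 'a':
  pos 1: 'a' -> MATCH (next='c')
  pos 4: 'a' -> no (next='b')
  pos 6: 'a' -> MATCH (next='c')
  pos 8: 'a' -> MATCH (next='c')
Matching positions: [1, 6, 8]
Count: 3

3


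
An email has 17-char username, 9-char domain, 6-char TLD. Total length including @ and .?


An email address has format: username@domain.tld
Username length: 17
'@' character: 1
Domain length: 9
'.' character: 1
TLD length: 6
Total = 17 + 1 + 9 + 1 + 6 = 34

34


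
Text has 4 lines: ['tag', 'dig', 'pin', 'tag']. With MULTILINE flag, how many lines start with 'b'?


With MULTILINE flag, ^ matches the start of each line.
Lines: ['tag', 'dig', 'pin', 'tag']
Checking which lines start with 'b':
  Line 1: 'tag' -> no
  Line 2: 'dig' -> no
  Line 3: 'pin' -> no
  Line 4: 'tag' -> no
Matching lines: []
Count: 0

0


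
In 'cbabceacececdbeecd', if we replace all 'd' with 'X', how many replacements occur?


re.sub('d', 'X', text) replaces every occurrence of 'd' with 'X'.
Text: 'cbabceacececdbeecd'
Scanning for 'd':
  pos 12: 'd' -> replacement #1
  pos 17: 'd' -> replacement #2
Total replacements: 2

2


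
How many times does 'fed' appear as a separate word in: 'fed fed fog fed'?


Scanning each word for exact match 'fed':
  Word 1: 'fed' -> MATCH
  Word 2: 'fed' -> MATCH
  Word 3: 'fog' -> no
  Word 4: 'fed' -> MATCH
Total matches: 3

3


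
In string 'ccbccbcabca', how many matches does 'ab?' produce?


Pattern 'ab?' matches 'a' optionally followed by 'b'.
String: 'ccbccbcabca'
Scanning left to right for 'a' then checking next char:
  Match 1: 'ab' (a followed by b)
  Match 2: 'a' (a not followed by b)
Total matches: 2

2


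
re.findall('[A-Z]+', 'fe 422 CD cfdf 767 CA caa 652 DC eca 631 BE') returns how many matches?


Pattern '[A-Z]+' finds one or more uppercase letters.
Text: 'fe 422 CD cfdf 767 CA caa 652 DC eca 631 BE'
Scanning for matches:
  Match 1: 'CD'
  Match 2: 'CA'
  Match 3: 'DC'
  Match 4: 'BE'
Total matches: 4

4


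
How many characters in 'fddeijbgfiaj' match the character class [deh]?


Character class [deh] matches any of: {d, e, h}
Scanning string 'fddeijbgfiaj' character by character:
  pos 0: 'f' -> no
  pos 1: 'd' -> MATCH
  pos 2: 'd' -> MATCH
  pos 3: 'e' -> MATCH
  pos 4: 'i' -> no
  pos 5: 'j' -> no
  pos 6: 'b' -> no
  pos 7: 'g' -> no
  pos 8: 'f' -> no
  pos 9: 'i' -> no
  pos 10: 'a' -> no
  pos 11: 'j' -> no
Total matches: 3

3


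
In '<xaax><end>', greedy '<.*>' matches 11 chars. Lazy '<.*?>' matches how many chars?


Greedy '<.*>' tries to match as MUCH as possible.
Lazy '<.*?>' tries to match as LITTLE as possible.

String: '<xaax><end>'
Greedy '<.*>' starts at first '<' and extends to the LAST '>': '<xaax><end>' (11 chars)
Lazy '<.*?>' starts at first '<' and stops at the FIRST '>': '<xaax>' (6 chars)

6


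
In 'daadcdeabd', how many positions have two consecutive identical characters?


Looking for consecutive identical characters in 'daadcdeabd':
  pos 0-1: 'd' vs 'a' -> different
  pos 1-2: 'a' vs 'a' -> MATCH ('aa')
  pos 2-3: 'a' vs 'd' -> different
  pos 3-4: 'd' vs 'c' -> different
  pos 4-5: 'c' vs 'd' -> different
  pos 5-6: 'd' vs 'e' -> different
  pos 6-7: 'e' vs 'a' -> different
  pos 7-8: 'a' vs 'b' -> different
  pos 8-9: 'b' vs 'd' -> different
Consecutive identical pairs: ['aa']
Count: 1

1


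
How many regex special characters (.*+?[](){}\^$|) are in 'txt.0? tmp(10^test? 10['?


Regex special characters are: . * + ? [ ] ( ) { } \ ^ $ |
Scanning 'txt.0? tmp(10^test? 10[':
  pos 3: '.' -> SPECIAL
  pos 5: '?' -> SPECIAL
  pos 10: '(' -> SPECIAL
  pos 13: '^' -> SPECIAL
  pos 18: '?' -> SPECIAL
  pos 22: '[' -> SPECIAL
Special chars found: ['.', '?', '(', '^', '?', '[']
Total: 6

6


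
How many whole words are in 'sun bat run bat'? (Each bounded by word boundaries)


Word boundaries (\b) mark the start/end of each word.
Text: 'sun bat run bat'
Splitting by whitespace:
  Word 1: 'sun'
  Word 2: 'bat'
  Word 3: 'run'
  Word 4: 'bat'
Total whole words: 4

4


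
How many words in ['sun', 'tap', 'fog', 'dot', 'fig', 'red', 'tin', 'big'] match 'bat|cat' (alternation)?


Alternation 'bat|cat' matches either 'bat' or 'cat'.
Checking each word:
  'sun' -> no
  'tap' -> no
  'fog' -> no
  'dot' -> no
  'fig' -> no
  'red' -> no
  'tin' -> no
  'big' -> no
Matches: []
Count: 0

0


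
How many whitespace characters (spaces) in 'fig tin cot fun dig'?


\s matches whitespace characters (spaces, tabs, etc.).
Text: 'fig tin cot fun dig'
This text has 5 words separated by spaces.
Number of spaces = number of words - 1 = 5 - 1 = 4

4


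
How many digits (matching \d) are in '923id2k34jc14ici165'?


\d matches any digit 0-9.
Scanning '923id2k34jc14ici165':
  pos 0: '9' -> DIGIT
  pos 1: '2' -> DIGIT
  pos 2: '3' -> DIGIT
  pos 5: '2' -> DIGIT
  pos 7: '3' -> DIGIT
  pos 8: '4' -> DIGIT
  pos 11: '1' -> DIGIT
  pos 12: '4' -> DIGIT
  pos 16: '1' -> DIGIT
  pos 17: '6' -> DIGIT
  pos 18: '5' -> DIGIT
Digits found: ['9', '2', '3', '2', '3', '4', '1', '4', '1', '6', '5']
Total: 11

11


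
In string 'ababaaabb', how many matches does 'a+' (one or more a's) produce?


Pattern 'a+' matches one or more consecutive a's.
String: 'ababaaabb'
Scanning for runs of a:
  Match 1: 'a' (length 1)
  Match 2: 'a' (length 1)
  Match 3: 'aaa' (length 3)
Total matches: 3

3


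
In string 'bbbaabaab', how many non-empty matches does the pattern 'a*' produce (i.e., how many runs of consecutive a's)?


Pattern 'a*' matches zero or more a's. We want non-empty runs of consecutive a's.
String: 'bbbaabaab'
Walking through the string to find runs of a's:
  Run 1: positions 3-4 -> 'aa'
  Run 2: positions 6-7 -> 'aa'
Non-empty runs found: ['aa', 'aa']
Count: 2

2


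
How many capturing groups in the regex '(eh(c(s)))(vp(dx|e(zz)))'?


To count capturing groups, count each '(' that starts a group.
Pattern: '(eh(c(s)))(vp(dx|e(zz)))'
Walking through the pattern:
  Position 0: '(' -> group #1
  Position 3: '(' -> group #2
  Position 5: '(' -> group #3
  Position 10: '(' -> group #4
  Position 13: '(' -> group #5
  Position 18: '(' -> group #6
Total capturing groups: 6

6


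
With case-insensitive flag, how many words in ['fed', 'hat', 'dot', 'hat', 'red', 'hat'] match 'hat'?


Case-insensitive matching: compare each word's lowercase form to 'hat'.
  'fed' -> lower='fed' -> no
  'hat' -> lower='hat' -> MATCH
  'dot' -> lower='dot' -> no
  'hat' -> lower='hat' -> MATCH
  'red' -> lower='red' -> no
  'hat' -> lower='hat' -> MATCH
Matches: ['hat', 'hat', 'hat']
Count: 3

3


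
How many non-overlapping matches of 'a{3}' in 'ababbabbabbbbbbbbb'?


Pattern 'a{3}' matches exactly 3 consecutive a's (greedy, non-overlapping).
String: 'ababbabbabbbbbbbbb'
Scanning for runs of a's:
  Run at pos 0: 'a' (length 1) -> 0 match(es)
  Run at pos 2: 'a' (length 1) -> 0 match(es)
  Run at pos 5: 'a' (length 1) -> 0 match(es)
  Run at pos 8: 'a' (length 1) -> 0 match(es)
Matches found: []
Total: 0

0


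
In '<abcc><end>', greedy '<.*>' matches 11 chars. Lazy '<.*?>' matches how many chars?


Greedy '<.*>' tries to match as MUCH as possible.
Lazy '<.*?>' tries to match as LITTLE as possible.

String: '<abcc><end>'
Greedy '<.*>' starts at first '<' and extends to the LAST '>': '<abcc><end>' (11 chars)
Lazy '<.*?>' starts at first '<' and stops at the FIRST '>': '<abcc>' (6 chars)

6


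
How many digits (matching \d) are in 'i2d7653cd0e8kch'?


\d matches any digit 0-9.
Scanning 'i2d7653cd0e8kch':
  pos 1: '2' -> DIGIT
  pos 3: '7' -> DIGIT
  pos 4: '6' -> DIGIT
  pos 5: '5' -> DIGIT
  pos 6: '3' -> DIGIT
  pos 9: '0' -> DIGIT
  pos 11: '8' -> DIGIT
Digits found: ['2', '7', '6', '5', '3', '0', '8']
Total: 7

7


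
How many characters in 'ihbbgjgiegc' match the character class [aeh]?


Character class [aeh] matches any of: {a, e, h}
Scanning string 'ihbbgjgiegc' character by character:
  pos 0: 'i' -> no
  pos 1: 'h' -> MATCH
  pos 2: 'b' -> no
  pos 3: 'b' -> no
  pos 4: 'g' -> no
  pos 5: 'j' -> no
  pos 6: 'g' -> no
  pos 7: 'i' -> no
  pos 8: 'e' -> MATCH
  pos 9: 'g' -> no
  pos 10: 'c' -> no
Total matches: 2

2


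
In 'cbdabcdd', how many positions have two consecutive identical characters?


Looking for consecutive identical characters in 'cbdabcdd':
  pos 0-1: 'c' vs 'b' -> different
  pos 1-2: 'b' vs 'd' -> different
  pos 2-3: 'd' vs 'a' -> different
  pos 3-4: 'a' vs 'b' -> different
  pos 4-5: 'b' vs 'c' -> different
  pos 5-6: 'c' vs 'd' -> different
  pos 6-7: 'd' vs 'd' -> MATCH ('dd')
Consecutive identical pairs: ['dd']
Count: 1

1


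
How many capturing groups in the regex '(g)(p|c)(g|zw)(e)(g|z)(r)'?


To count capturing groups, count each '(' that starts a group.
Pattern: '(g)(p|c)(g|zw)(e)(g|z)(r)'
Walking through the pattern:
  Position 0: '(' -> group #1
  Position 3: '(' -> group #2
  Position 8: '(' -> group #3
  Position 14: '(' -> group #4
  Position 17: '(' -> group #5
  Position 22: '(' -> group #6
Total capturing groups: 6

6


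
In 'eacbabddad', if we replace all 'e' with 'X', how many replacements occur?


re.sub('e', 'X', text) replaces every occurrence of 'e' with 'X'.
Text: 'eacbabddad'
Scanning for 'e':
  pos 0: 'e' -> replacement #1
Total replacements: 1

1


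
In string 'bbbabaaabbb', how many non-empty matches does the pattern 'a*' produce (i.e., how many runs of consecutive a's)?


Pattern 'a*' matches zero or more a's. We want non-empty runs of consecutive a's.
String: 'bbbabaaabbb'
Walking through the string to find runs of a's:
  Run 1: positions 3-3 -> 'a'
  Run 2: positions 5-7 -> 'aaa'
Non-empty runs found: ['a', 'aaa']
Count: 2

2


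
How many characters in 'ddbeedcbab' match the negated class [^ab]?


Negated class [^ab] matches any char NOT in {a, b}
Scanning 'ddbeedcbab':
  pos 0: 'd' -> MATCH
  pos 1: 'd' -> MATCH
  pos 2: 'b' -> no (excluded)
  pos 3: 'e' -> MATCH
  pos 4: 'e' -> MATCH
  pos 5: 'd' -> MATCH
  pos 6: 'c' -> MATCH
  pos 7: 'b' -> no (excluded)
  pos 8: 'a' -> no (excluded)
  pos 9: 'b' -> no (excluded)
Total matches: 6

6


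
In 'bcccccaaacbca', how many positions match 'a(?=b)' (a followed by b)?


Lookahead 'a(?=b)' matches 'a' only when followed by 'b'.
String: 'bcccccaaacbca'
Checking each position where char is 'a':
  pos 6: 'a' -> no (next='a')
  pos 7: 'a' -> no (next='a')
  pos 8: 'a' -> no (next='c')
Matching positions: []
Count: 0

0


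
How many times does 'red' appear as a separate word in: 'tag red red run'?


Scanning each word for exact match 'red':
  Word 1: 'tag' -> no
  Word 2: 'red' -> MATCH
  Word 3: 'red' -> MATCH
  Word 4: 'run' -> no
Total matches: 2

2


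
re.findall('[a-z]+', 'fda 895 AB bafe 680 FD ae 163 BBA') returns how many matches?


Pattern '[a-z]+' finds one or more lowercase letters.
Text: 'fda 895 AB bafe 680 FD ae 163 BBA'
Scanning for matches:
  Match 1: 'fda'
  Match 2: 'bafe'
  Match 3: 'ae'
Total matches: 3

3


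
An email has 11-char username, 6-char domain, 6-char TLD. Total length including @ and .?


An email address has format: username@domain.tld
Username length: 11
'@' character: 1
Domain length: 6
'.' character: 1
TLD length: 6
Total = 11 + 1 + 6 + 1 + 6 = 25

25


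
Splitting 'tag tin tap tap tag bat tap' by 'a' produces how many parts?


Splitting by 'a' breaks the string at each occurrence of the separator.
Text: 'tag tin tap tap tag bat tap'
Parts after split:
  Part 1: 't'
  Part 2: 'g tin t'
  Part 3: 'p t'
  Part 4: 'p t'
  Part 5: 'g b'
  Part 6: 't t'
  Part 7: 'p'
Total parts: 7

7


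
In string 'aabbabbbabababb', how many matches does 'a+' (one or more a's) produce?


Pattern 'a+' matches one or more consecutive a's.
String: 'aabbabbbabababb'
Scanning for runs of a:
  Match 1: 'aa' (length 2)
  Match 2: 'a' (length 1)
  Match 3: 'a' (length 1)
  Match 4: 'a' (length 1)
  Match 5: 'a' (length 1)
Total matches: 5

5


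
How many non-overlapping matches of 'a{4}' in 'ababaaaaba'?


Pattern 'a{4}' matches exactly 4 consecutive a's (greedy, non-overlapping).
String: 'ababaaaaba'
Scanning for runs of a's:
  Run at pos 0: 'a' (length 1) -> 0 match(es)
  Run at pos 2: 'a' (length 1) -> 0 match(es)
  Run at pos 4: 'aaaa' (length 4) -> 1 match(es)
  Run at pos 9: 'a' (length 1) -> 0 match(es)
Matches found: ['aaaa']
Total: 1

1


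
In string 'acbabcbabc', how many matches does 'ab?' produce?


Pattern 'ab?' matches 'a' optionally followed by 'b'.
String: 'acbabcbabc'
Scanning left to right for 'a' then checking next char:
  Match 1: 'a' (a not followed by b)
  Match 2: 'ab' (a followed by b)
  Match 3: 'ab' (a followed by b)
Total matches: 3

3


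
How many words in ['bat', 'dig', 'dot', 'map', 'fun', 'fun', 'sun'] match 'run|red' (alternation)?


Alternation 'run|red' matches either 'run' or 'red'.
Checking each word:
  'bat' -> no
  'dig' -> no
  'dot' -> no
  'map' -> no
  'fun' -> no
  'fun' -> no
  'sun' -> no
Matches: []
Count: 0

0


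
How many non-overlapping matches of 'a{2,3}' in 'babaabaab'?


Pattern 'a{2,3}' matches between 2 and 3 consecutive a's (greedy).
String: 'babaabaab'
Finding runs of a's and applying greedy matching:
  Run at pos 1: 'a' (length 1)
  Run at pos 3: 'aa' (length 2)
  Run at pos 6: 'aa' (length 2)
Matches: ['aa', 'aa']
Count: 2

2


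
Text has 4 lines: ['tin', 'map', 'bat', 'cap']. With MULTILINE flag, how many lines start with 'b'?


With MULTILINE flag, ^ matches the start of each line.
Lines: ['tin', 'map', 'bat', 'cap']
Checking which lines start with 'b':
  Line 1: 'tin' -> no
  Line 2: 'map' -> no
  Line 3: 'bat' -> MATCH
  Line 4: 'cap' -> no
Matching lines: ['bat']
Count: 1

1


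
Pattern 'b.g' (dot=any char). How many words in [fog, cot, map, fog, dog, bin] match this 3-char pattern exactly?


Pattern 'b.g' means: starts with 'b', any single char, ends with 'g'.
Checking each word (must be exactly 3 chars):
  'fog' (len=3): no
  'cot' (len=3): no
  'map' (len=3): no
  'fog' (len=3): no
  'dog' (len=3): no
  'bin' (len=3): no
Matching words: []
Total: 0

0


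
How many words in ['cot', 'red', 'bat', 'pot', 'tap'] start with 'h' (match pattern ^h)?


Pattern ^h anchors to start of word. Check which words begin with 'h':
  'cot' -> no
  'red' -> no
  'bat' -> no
  'pot' -> no
  'tap' -> no
Matching words: []
Count: 0

0


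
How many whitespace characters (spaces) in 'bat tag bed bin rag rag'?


\s matches whitespace characters (spaces, tabs, etc.).
Text: 'bat tag bed bin rag rag'
This text has 6 words separated by spaces.
Number of spaces = number of words - 1 = 6 - 1 = 5

5


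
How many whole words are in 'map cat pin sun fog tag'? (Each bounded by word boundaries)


Word boundaries (\b) mark the start/end of each word.
Text: 'map cat pin sun fog tag'
Splitting by whitespace:
  Word 1: 'map'
  Word 2: 'cat'
  Word 3: 'pin'
  Word 4: 'sun'
  Word 5: 'fog'
  Word 6: 'tag'
Total whole words: 6

6


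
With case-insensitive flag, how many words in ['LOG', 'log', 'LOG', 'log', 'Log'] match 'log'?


Case-insensitive matching: compare each word's lowercase form to 'log'.
  'LOG' -> lower='log' -> MATCH
  'log' -> lower='log' -> MATCH
  'LOG' -> lower='log' -> MATCH
  'log' -> lower='log' -> MATCH
  'Log' -> lower='log' -> MATCH
Matches: ['LOG', 'log', 'LOG', 'log', 'Log']
Count: 5

5


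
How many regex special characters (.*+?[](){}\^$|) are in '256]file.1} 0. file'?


Regex special characters are: . * + ? [ ] ( ) { } \ ^ $ |
Scanning '256]file.1} 0. file':
  pos 3: ']' -> SPECIAL
  pos 8: '.' -> SPECIAL
  pos 10: '}' -> SPECIAL
  pos 13: '.' -> SPECIAL
Special chars found: [']', '.', '}', '.']
Total: 4

4


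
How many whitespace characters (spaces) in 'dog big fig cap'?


\s matches whitespace characters (spaces, tabs, etc.).
Text: 'dog big fig cap'
This text has 4 words separated by spaces.
Number of spaces = number of words - 1 = 4 - 1 = 3

3


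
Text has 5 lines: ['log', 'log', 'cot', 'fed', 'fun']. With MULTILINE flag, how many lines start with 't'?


With MULTILINE flag, ^ matches the start of each line.
Lines: ['log', 'log', 'cot', 'fed', 'fun']
Checking which lines start with 't':
  Line 1: 'log' -> no
  Line 2: 'log' -> no
  Line 3: 'cot' -> no
  Line 4: 'fed' -> no
  Line 5: 'fun' -> no
Matching lines: []
Count: 0

0


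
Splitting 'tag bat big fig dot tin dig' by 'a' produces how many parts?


Splitting by 'a' breaks the string at each occurrence of the separator.
Text: 'tag bat big fig dot tin dig'
Parts after split:
  Part 1: 't'
  Part 2: 'g b'
  Part 3: 't big fig dot tin dig'
Total parts: 3

3


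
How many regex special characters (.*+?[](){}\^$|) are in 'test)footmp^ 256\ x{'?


Regex special characters are: . * + ? [ ] ( ) { } \ ^ $ |
Scanning 'test)footmp^ 256\ x{':
  pos 4: ')' -> SPECIAL
  pos 11: '^' -> SPECIAL
  pos 16: '\' -> SPECIAL
  pos 19: '{' -> SPECIAL
Special chars found: [')', '^', '\\', '{']
Total: 4

4


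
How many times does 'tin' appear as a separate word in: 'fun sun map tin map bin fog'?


Scanning each word for exact match 'tin':
  Word 1: 'fun' -> no
  Word 2: 'sun' -> no
  Word 3: 'map' -> no
  Word 4: 'tin' -> MATCH
  Word 5: 'map' -> no
  Word 6: 'bin' -> no
  Word 7: 'fog' -> no
Total matches: 1

1


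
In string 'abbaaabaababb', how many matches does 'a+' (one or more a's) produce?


Pattern 'a+' matches one or more consecutive a's.
String: 'abbaaabaababb'
Scanning for runs of a:
  Match 1: 'a' (length 1)
  Match 2: 'aaa' (length 3)
  Match 3: 'aa' (length 2)
  Match 4: 'a' (length 1)
Total matches: 4

4


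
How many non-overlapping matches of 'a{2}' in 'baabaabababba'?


Pattern 'a{2}' matches exactly 2 consecutive a's (greedy, non-overlapping).
String: 'baabaabababba'
Scanning for runs of a's:
  Run at pos 1: 'aa' (length 2) -> 1 match(es)
  Run at pos 4: 'aa' (length 2) -> 1 match(es)
  Run at pos 7: 'a' (length 1) -> 0 match(es)
  Run at pos 9: 'a' (length 1) -> 0 match(es)
  Run at pos 12: 'a' (length 1) -> 0 match(es)
Matches found: ['aa', 'aa']
Total: 2

2


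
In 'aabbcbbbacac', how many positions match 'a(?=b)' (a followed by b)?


Lookahead 'a(?=b)' matches 'a' only when followed by 'b'.
String: 'aabbcbbbacac'
Checking each position where char is 'a':
  pos 0: 'a' -> no (next='a')
  pos 1: 'a' -> MATCH (next='b')
  pos 8: 'a' -> no (next='c')
  pos 10: 'a' -> no (next='c')
Matching positions: [1]
Count: 1

1


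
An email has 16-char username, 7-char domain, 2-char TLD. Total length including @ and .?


An email address has format: username@domain.tld
Username length: 16
'@' character: 1
Domain length: 7
'.' character: 1
TLD length: 2
Total = 16 + 1 + 7 + 1 + 2 = 27

27


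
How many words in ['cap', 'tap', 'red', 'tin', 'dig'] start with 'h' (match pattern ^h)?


Pattern ^h anchors to start of word. Check which words begin with 'h':
  'cap' -> no
  'tap' -> no
  'red' -> no
  'tin' -> no
  'dig' -> no
Matching words: []
Count: 0

0


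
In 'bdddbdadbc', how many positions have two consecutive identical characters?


Looking for consecutive identical characters in 'bdddbdadbc':
  pos 0-1: 'b' vs 'd' -> different
  pos 1-2: 'd' vs 'd' -> MATCH ('dd')
  pos 2-3: 'd' vs 'd' -> MATCH ('dd')
  pos 3-4: 'd' vs 'b' -> different
  pos 4-5: 'b' vs 'd' -> different
  pos 5-6: 'd' vs 'a' -> different
  pos 6-7: 'a' vs 'd' -> different
  pos 7-8: 'd' vs 'b' -> different
  pos 8-9: 'b' vs 'c' -> different
Consecutive identical pairs: ['dd', 'dd']
Count: 2

2


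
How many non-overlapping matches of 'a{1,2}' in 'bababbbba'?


Pattern 'a{1,2}' matches between 1 and 2 consecutive a's (greedy).
String: 'bababbbba'
Finding runs of a's and applying greedy matching:
  Run at pos 1: 'a' (length 1)
  Run at pos 3: 'a' (length 1)
  Run at pos 8: 'a' (length 1)
Matches: ['a', 'a', 'a']
Count: 3

3


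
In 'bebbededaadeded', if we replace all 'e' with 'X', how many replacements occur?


re.sub('e', 'X', text) replaces every occurrence of 'e' with 'X'.
Text: 'bebbededaadeded'
Scanning for 'e':
  pos 1: 'e' -> replacement #1
  pos 4: 'e' -> replacement #2
  pos 6: 'e' -> replacement #3
  pos 11: 'e' -> replacement #4
  pos 13: 'e' -> replacement #5
Total replacements: 5

5


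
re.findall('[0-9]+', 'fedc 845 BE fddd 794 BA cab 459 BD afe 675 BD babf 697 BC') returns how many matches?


Pattern '[0-9]+' finds one or more digits.
Text: 'fedc 845 BE fddd 794 BA cab 459 BD afe 675 BD babf 697 BC'
Scanning for matches:
  Match 1: '845'
  Match 2: '794'
  Match 3: '459'
  Match 4: '675'
  Match 5: '697'
Total matches: 5

5


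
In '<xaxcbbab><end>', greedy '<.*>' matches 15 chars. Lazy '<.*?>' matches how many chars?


Greedy '<.*>' tries to match as MUCH as possible.
Lazy '<.*?>' tries to match as LITTLE as possible.

String: '<xaxcbbab><end>'
Greedy '<.*>' starts at first '<' and extends to the LAST '>': '<xaxcbbab><end>' (15 chars)
Lazy '<.*?>' starts at first '<' and stops at the FIRST '>': '<xaxcbbab>' (10 chars)

10


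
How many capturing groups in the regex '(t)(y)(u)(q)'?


To count capturing groups, count each '(' that starts a group.
Pattern: '(t)(y)(u)(q)'
Walking through the pattern:
  Position 0: '(' -> group #1
  Position 3: '(' -> group #2
  Position 6: '(' -> group #3
  Position 9: '(' -> group #4
Total capturing groups: 4

4


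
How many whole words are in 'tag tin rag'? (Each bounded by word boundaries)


Word boundaries (\b) mark the start/end of each word.
Text: 'tag tin rag'
Splitting by whitespace:
  Word 1: 'tag'
  Word 2: 'tin'
  Word 3: 'rag'
Total whole words: 3

3


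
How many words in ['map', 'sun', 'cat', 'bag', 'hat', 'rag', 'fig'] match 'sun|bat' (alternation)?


Alternation 'sun|bat' matches either 'sun' or 'bat'.
Checking each word:
  'map' -> no
  'sun' -> MATCH
  'cat' -> no
  'bag' -> no
  'hat' -> no
  'rag' -> no
  'fig' -> no
Matches: ['sun']
Count: 1

1


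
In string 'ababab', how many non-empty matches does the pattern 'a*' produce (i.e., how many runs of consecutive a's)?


Pattern 'a*' matches zero or more a's. We want non-empty runs of consecutive a's.
String: 'ababab'
Walking through the string to find runs of a's:
  Run 1: positions 0-0 -> 'a'
  Run 2: positions 2-2 -> 'a'
  Run 3: positions 4-4 -> 'a'
Non-empty runs found: ['a', 'a', 'a']
Count: 3

3


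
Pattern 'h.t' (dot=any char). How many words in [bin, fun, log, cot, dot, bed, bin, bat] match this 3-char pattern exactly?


Pattern 'h.t' means: starts with 'h', any single char, ends with 't'.
Checking each word (must be exactly 3 chars):
  'bin' (len=3): no
  'fun' (len=3): no
  'log' (len=3): no
  'cot' (len=3): no
  'dot' (len=3): no
  'bed' (len=3): no
  'bin' (len=3): no
  'bat' (len=3): no
Matching words: []
Total: 0

0


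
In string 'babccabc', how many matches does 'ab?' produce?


Pattern 'ab?' matches 'a' optionally followed by 'b'.
String: 'babccabc'
Scanning left to right for 'a' then checking next char:
  Match 1: 'ab' (a followed by b)
  Match 2: 'ab' (a followed by b)
Total matches: 2

2


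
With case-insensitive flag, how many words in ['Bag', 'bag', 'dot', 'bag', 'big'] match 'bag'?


Case-insensitive matching: compare each word's lowercase form to 'bag'.
  'Bag' -> lower='bag' -> MATCH
  'bag' -> lower='bag' -> MATCH
  'dot' -> lower='dot' -> no
  'bag' -> lower='bag' -> MATCH
  'big' -> lower='big' -> no
Matches: ['Bag', 'bag', 'bag']
Count: 3

3


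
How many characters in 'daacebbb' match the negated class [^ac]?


Negated class [^ac] matches any char NOT in {a, c}
Scanning 'daacebbb':
  pos 0: 'd' -> MATCH
  pos 1: 'a' -> no (excluded)
  pos 2: 'a' -> no (excluded)
  pos 3: 'c' -> no (excluded)
  pos 4: 'e' -> MATCH
  pos 5: 'b' -> MATCH
  pos 6: 'b' -> MATCH
  pos 7: 'b' -> MATCH
Total matches: 5

5


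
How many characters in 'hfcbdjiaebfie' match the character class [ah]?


Character class [ah] matches any of: {a, h}
Scanning string 'hfcbdjiaebfie' character by character:
  pos 0: 'h' -> MATCH
  pos 1: 'f' -> no
  pos 2: 'c' -> no
  pos 3: 'b' -> no
  pos 4: 'd' -> no
  pos 5: 'j' -> no
  pos 6: 'i' -> no
  pos 7: 'a' -> MATCH
  pos 8: 'e' -> no
  pos 9: 'b' -> no
  pos 10: 'f' -> no
  pos 11: 'i' -> no
  pos 12: 'e' -> no
Total matches: 2

2


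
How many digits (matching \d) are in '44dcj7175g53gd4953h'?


\d matches any digit 0-9.
Scanning '44dcj7175g53gd4953h':
  pos 0: '4' -> DIGIT
  pos 1: '4' -> DIGIT
  pos 5: '7' -> DIGIT
  pos 6: '1' -> DIGIT
  pos 7: '7' -> DIGIT
  pos 8: '5' -> DIGIT
  pos 10: '5' -> DIGIT
  pos 11: '3' -> DIGIT
  pos 14: '4' -> DIGIT
  pos 15: '9' -> DIGIT
  pos 16: '5' -> DIGIT
  pos 17: '3' -> DIGIT
Digits found: ['4', '4', '7', '1', '7', '5', '5', '3', '4', '9', '5', '3']
Total: 12

12


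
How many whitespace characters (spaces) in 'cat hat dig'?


\s matches whitespace characters (spaces, tabs, etc.).
Text: 'cat hat dig'
This text has 3 words separated by spaces.
Number of spaces = number of words - 1 = 3 - 1 = 2

2


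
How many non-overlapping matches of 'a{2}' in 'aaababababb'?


Pattern 'a{2}' matches exactly 2 consecutive a's (greedy, non-overlapping).
String: 'aaababababb'
Scanning for runs of a's:
  Run at pos 0: 'aaa' (length 3) -> 1 match(es)
  Run at pos 4: 'a' (length 1) -> 0 match(es)
  Run at pos 6: 'a' (length 1) -> 0 match(es)
  Run at pos 8: 'a' (length 1) -> 0 match(es)
Matches found: ['aa']
Total: 1

1


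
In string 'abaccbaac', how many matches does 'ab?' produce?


Pattern 'ab?' matches 'a' optionally followed by 'b'.
String: 'abaccbaac'
Scanning left to right for 'a' then checking next char:
  Match 1: 'ab' (a followed by b)
  Match 2: 'a' (a not followed by b)
  Match 3: 'a' (a not followed by b)
  Match 4: 'a' (a not followed by b)
Total matches: 4

4


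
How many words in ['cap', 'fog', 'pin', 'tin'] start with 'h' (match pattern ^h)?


Pattern ^h anchors to start of word. Check which words begin with 'h':
  'cap' -> no
  'fog' -> no
  'pin' -> no
  'tin' -> no
Matching words: []
Count: 0

0


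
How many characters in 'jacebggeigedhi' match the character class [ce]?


Character class [ce] matches any of: {c, e}
Scanning string 'jacebggeigedhi' character by character:
  pos 0: 'j' -> no
  pos 1: 'a' -> no
  pos 2: 'c' -> MATCH
  pos 3: 'e' -> MATCH
  pos 4: 'b' -> no
  pos 5: 'g' -> no
  pos 6: 'g' -> no
  pos 7: 'e' -> MATCH
  pos 8: 'i' -> no
  pos 9: 'g' -> no
  pos 10: 'e' -> MATCH
  pos 11: 'd' -> no
  pos 12: 'h' -> no
  pos 13: 'i' -> no
Total matches: 4

4


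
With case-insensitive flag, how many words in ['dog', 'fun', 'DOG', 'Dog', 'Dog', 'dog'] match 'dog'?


Case-insensitive matching: compare each word's lowercase form to 'dog'.
  'dog' -> lower='dog' -> MATCH
  'fun' -> lower='fun' -> no
  'DOG' -> lower='dog' -> MATCH
  'Dog' -> lower='dog' -> MATCH
  'Dog' -> lower='dog' -> MATCH
  'dog' -> lower='dog' -> MATCH
Matches: ['dog', 'DOG', 'Dog', 'Dog', 'dog']
Count: 5

5


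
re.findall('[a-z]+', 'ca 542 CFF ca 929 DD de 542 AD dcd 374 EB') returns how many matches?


Pattern '[a-z]+' finds one or more lowercase letters.
Text: 'ca 542 CFF ca 929 DD de 542 AD dcd 374 EB'
Scanning for matches:
  Match 1: 'ca'
  Match 2: 'ca'
  Match 3: 'de'
  Match 4: 'dcd'
Total matches: 4

4


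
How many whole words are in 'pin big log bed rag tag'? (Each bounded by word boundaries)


Word boundaries (\b) mark the start/end of each word.
Text: 'pin big log bed rag tag'
Splitting by whitespace:
  Word 1: 'pin'
  Word 2: 'big'
  Word 3: 'log'
  Word 4: 'bed'
  Word 5: 'rag'
  Word 6: 'tag'
Total whole words: 6

6


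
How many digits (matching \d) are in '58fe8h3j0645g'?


\d matches any digit 0-9.
Scanning '58fe8h3j0645g':
  pos 0: '5' -> DIGIT
  pos 1: '8' -> DIGIT
  pos 4: '8' -> DIGIT
  pos 6: '3' -> DIGIT
  pos 8: '0' -> DIGIT
  pos 9: '6' -> DIGIT
  pos 10: '4' -> DIGIT
  pos 11: '5' -> DIGIT
Digits found: ['5', '8', '8', '3', '0', '6', '4', '5']
Total: 8

8


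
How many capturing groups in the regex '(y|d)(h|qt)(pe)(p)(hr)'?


To count capturing groups, count each '(' that starts a group.
Pattern: '(y|d)(h|qt)(pe)(p)(hr)'
Walking through the pattern:
  Position 0: '(' -> group #1
  Position 5: '(' -> group #2
  Position 11: '(' -> group #3
  Position 15: '(' -> group #4
  Position 18: '(' -> group #5
Total capturing groups: 5

5


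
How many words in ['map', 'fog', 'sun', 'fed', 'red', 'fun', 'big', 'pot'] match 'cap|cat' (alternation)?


Alternation 'cap|cat' matches either 'cap' or 'cat'.
Checking each word:
  'map' -> no
  'fog' -> no
  'sun' -> no
  'fed' -> no
  'red' -> no
  'fun' -> no
  'big' -> no
  'pot' -> no
Matches: []
Count: 0

0


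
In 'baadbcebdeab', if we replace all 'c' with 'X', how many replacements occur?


re.sub('c', 'X', text) replaces every occurrence of 'c' with 'X'.
Text: 'baadbcebdeab'
Scanning for 'c':
  pos 5: 'c' -> replacement #1
Total replacements: 1

1


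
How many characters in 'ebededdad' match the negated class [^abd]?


Negated class [^abd] matches any char NOT in {a, b, d}
Scanning 'ebededdad':
  pos 0: 'e' -> MATCH
  pos 1: 'b' -> no (excluded)
  pos 2: 'e' -> MATCH
  pos 3: 'd' -> no (excluded)
  pos 4: 'e' -> MATCH
  pos 5: 'd' -> no (excluded)
  pos 6: 'd' -> no (excluded)
  pos 7: 'a' -> no (excluded)
  pos 8: 'd' -> no (excluded)
Total matches: 3

3


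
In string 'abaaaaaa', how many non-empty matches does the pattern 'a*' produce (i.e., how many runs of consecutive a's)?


Pattern 'a*' matches zero or more a's. We want non-empty runs of consecutive a's.
String: 'abaaaaaa'
Walking through the string to find runs of a's:
  Run 1: positions 0-0 -> 'a'
  Run 2: positions 2-7 -> 'aaaaaa'
Non-empty runs found: ['a', 'aaaaaa']
Count: 2

2


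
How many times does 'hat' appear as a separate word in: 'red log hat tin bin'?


Scanning each word for exact match 'hat':
  Word 1: 'red' -> no
  Word 2: 'log' -> no
  Word 3: 'hat' -> MATCH
  Word 4: 'tin' -> no
  Word 5: 'bin' -> no
Total matches: 1

1


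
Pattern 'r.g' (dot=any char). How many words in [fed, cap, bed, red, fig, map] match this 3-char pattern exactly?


Pattern 'r.g' means: starts with 'r', any single char, ends with 'g'.
Checking each word (must be exactly 3 chars):
  'fed' (len=3): no
  'cap' (len=3): no
  'bed' (len=3): no
  'red' (len=3): no
  'fig' (len=3): no
  'map' (len=3): no
Matching words: []
Total: 0

0


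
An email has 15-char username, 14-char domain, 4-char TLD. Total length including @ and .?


An email address has format: username@domain.tld
Username length: 15
'@' character: 1
Domain length: 14
'.' character: 1
TLD length: 4
Total = 15 + 1 + 14 + 1 + 4 = 35

35


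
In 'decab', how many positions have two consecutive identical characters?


Looking for consecutive identical characters in 'decab':
  pos 0-1: 'd' vs 'e' -> different
  pos 1-2: 'e' vs 'c' -> different
  pos 2-3: 'c' vs 'a' -> different
  pos 3-4: 'a' vs 'b' -> different
Consecutive identical pairs: []
Count: 0

0
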